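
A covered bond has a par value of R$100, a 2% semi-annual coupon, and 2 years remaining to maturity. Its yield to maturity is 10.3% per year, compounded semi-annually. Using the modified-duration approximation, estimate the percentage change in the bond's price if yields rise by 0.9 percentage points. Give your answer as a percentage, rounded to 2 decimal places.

Periodic yield y = 0.0515. Modified duration first:
  t   CF        PV=CF/(1+0.0515)^t    t·PV
  1         1.00         0.9510         0.9510
  2         1.00         0.9044         1.8089
  3         1.00         0.8601         2.5804
  4       101.00        82.6198       330.4793
  Σ                     85.3354       335.8196
P = 85.3354; D_Mac = 3.93529 half-year periods = 1.96764 yrs; D_mod = 1.96764/(1+0.0515) = 1.87127 yrs.
ΔP/P ≈ -D_mod · Δy = -1.87127 × (+0.009) = -0.016841 = -1.6841%.

-1.68%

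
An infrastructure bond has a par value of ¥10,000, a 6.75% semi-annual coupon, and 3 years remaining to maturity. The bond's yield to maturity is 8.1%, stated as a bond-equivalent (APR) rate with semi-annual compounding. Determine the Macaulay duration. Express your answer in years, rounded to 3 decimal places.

2.761 years

Periodic yield y = 0.0405. Discount each cash flow and weight by its period:
  t   CF        PV=CF/(1+0.0405)^t    t·PV
  1       337.50       324.3633       324.3633
  2       337.50       311.7379       623.4758
  3       337.50       299.6039       898.8118
  4       337.50       287.9423     1,151.7691
  5       337.50       276.7345     1,383.6727
  6    10,337.50     8,146.3491    48,878.0944
  Σ                  9,646.7310    53,260.1871
Price P = Σ PV = 9,646.7310.
Macaulay duration = Σ(t·PV) / P = 53,260.1871 / 9,646.7310 = 5.52106 half-year periods.
In years: 5.52106 / 2 = 2.76053 years.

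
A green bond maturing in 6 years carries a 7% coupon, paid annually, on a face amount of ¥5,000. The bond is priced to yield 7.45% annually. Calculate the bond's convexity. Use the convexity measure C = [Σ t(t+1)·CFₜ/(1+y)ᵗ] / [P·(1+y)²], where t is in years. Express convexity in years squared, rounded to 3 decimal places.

29.102

With y = 0.0745:
  t   CF        PV=CF/(1+0.0745)^t    t·PV        t(t+1)·PV
  1       350.00       325.7329       325.7329         651.4658
  2       350.00       303.1483       606.2967       1,818.8901
  3       350.00       282.1297       846.3891       3,385.5562
  4       350.00       262.5683     1,050.2734       5,251.3669
  5       350.00       244.3633     1,221.8164       7,330.8984
  6     5,350.00     3,476.2841    20,857.7046     146,003.9325
  Σ                  4,894.2267    24,908.2131     164,442.1099
P = 4,894.2267.
Convexity = Σ t(t+1)·PV / [P·(1+y)²] = 164,442.1099 / (4,894.2267 × 1.154550) = 29.10155.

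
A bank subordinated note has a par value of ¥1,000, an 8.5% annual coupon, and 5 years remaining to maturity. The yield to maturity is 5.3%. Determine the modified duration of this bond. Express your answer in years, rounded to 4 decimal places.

4.1074 years

Periodic yield y = 0.053. First find Macaulay duration:
  t   CF        PV=CF/(1+0.053)^t    t·PV
  1        85.00        80.7217        80.7217
  2        85.00        76.6588       153.3177
  3        85.00        72.8004       218.4012
  4        85.00        69.1362       276.5448
  5     1,085.00       838.0846     4,190.4232
  Σ                  1,137.4018     4,919.4086
P = 1,137.4018; Macaulay duration = 4,919.4086 / 1,137.4018 = 4.32513 years.
Modified duration = D_Mac / (1 + y) = 4.32513 / 1.053 = 4.10743 years.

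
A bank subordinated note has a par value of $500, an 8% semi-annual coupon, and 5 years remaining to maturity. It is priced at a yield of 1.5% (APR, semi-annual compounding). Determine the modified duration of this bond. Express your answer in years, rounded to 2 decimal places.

4.30 years

Periodic yield y = 0.0075. First find Macaulay duration:
  t   CF        PV=CF/(1+0.0075)^t    t·PV
  1        20.00        19.8511        19.8511
  2        20.00        19.7033        39.4067
  3        20.00        19.5567        58.6700
  4        20.00        19.4111        77.6443
  5        20.00        19.2666        96.3329
  6        20.00        19.1232       114.7390
  7        20.00        18.9808       132.8656
  8        20.00        18.8395       150.7161
  9        20.00        18.6993       168.2934
  10      520.00       482.5616     4,825.6164
  Σ                    655.9932     5,684.1355
P = 655.9932; Macaulay duration = 5,684.1355 / 655.9932 = 8.66493 half-year periods = 4.33247 years.
Modified duration = D_Mac / (1 + y) = 4.33247 / 1.0075 = 4.30021 years.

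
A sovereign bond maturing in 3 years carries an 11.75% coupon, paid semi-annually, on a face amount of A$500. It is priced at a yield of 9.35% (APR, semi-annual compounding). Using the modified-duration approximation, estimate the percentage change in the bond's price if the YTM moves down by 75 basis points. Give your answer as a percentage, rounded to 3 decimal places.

Periodic yield y = 0.04675. Modified duration first:
  t   CF        PV=CF/(1+0.04675)^t    t·PV
  1       29.375        28.0631        28.0631
  2       29.375        26.8097        53.6194
  3       29.375        25.6123        76.8370
  4       29.375        24.4684        97.8737
  5       29.375        23.3756       116.8781
  6      529.375       402.4441     2,414.6649
  Σ                    530.7733     2,787.9360
P = 530.7733; D_Mac = 5.25259 half-year periods = 2.62630 yrs; D_mod = 2.62630/(1+0.04675) = 2.50900 yrs.
ΔP/P ≈ -D_mod · Δy = -2.50900 × (-0.0075) = +0.018818 = +1.8818%.

+1.882%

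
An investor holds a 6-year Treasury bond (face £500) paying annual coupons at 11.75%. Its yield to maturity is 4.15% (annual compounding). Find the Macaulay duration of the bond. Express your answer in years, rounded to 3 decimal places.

4.851 years

Periodic yield y = 0.0415. Discount each cash flow and weight by its year:
  t   CF        PV=CF/(1+0.0415)^t    t·PV
  1        58.75        56.4090        56.4090
  2        58.75        54.1613       108.3227
  3        58.75        52.0032       156.0096
  4        58.75        49.9311       199.7242
  5        58.75        47.9415       239.7074
  6       558.75       437.7860     2,626.7161
  Σ                    698.2321     3,386.8891
Price P = Σ PV = 698.2321.
Macaulay duration = Σ(t·PV) / P = 3,386.8891 / 698.2321 = 4.85066 years.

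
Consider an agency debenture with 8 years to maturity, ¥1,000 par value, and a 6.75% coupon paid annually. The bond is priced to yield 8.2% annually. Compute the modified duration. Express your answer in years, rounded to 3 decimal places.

Periodic yield y = 0.082. First find Macaulay duration:
  t   CF        PV=CF/(1+0.082)^t    t·PV
  1        67.50        62.3845        62.3845
  2        67.50        57.6566       115.3133
  3        67.50        53.2871       159.8613
  4        67.50        49.2487       196.9948
  5        67.50        45.5164       227.5818
  6        67.50        42.0669       252.4012
  7        67.50        38.8788       272.1517
  8     1,067.50       568.2635     4,546.1084
  Σ                    917.3025     5,832.7968
P = 917.3025; Macaulay duration = 5,832.7968 / 917.3025 = 6.35864 years.
Modified duration = D_Mac / (1 + y) = 6.35864 / 1.082 = 5.87675 years.

5.877 years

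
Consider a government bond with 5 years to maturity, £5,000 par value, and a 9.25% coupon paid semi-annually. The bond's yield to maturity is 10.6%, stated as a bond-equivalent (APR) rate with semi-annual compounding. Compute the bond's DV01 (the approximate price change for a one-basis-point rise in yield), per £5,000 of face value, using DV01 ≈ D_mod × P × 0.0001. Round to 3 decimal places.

Periodic yield y = 0.053.
  t   CF        PV=CF/(1+0.053)^t    t·PV
  1       231.25       219.6106       219.6106
  2       231.25       208.5571       417.1142
  3       231.25       198.0599       594.1798
  4       231.25       188.0911       752.3644
  5       231.25       178.6240       893.1202
  6       231.25       169.6335     1,017.8007
  7       231.25       161.0954     1,127.6678
  8       231.25       152.9871     1,223.8967
  9       231.25       145.2869     1,307.5819
  10    5,231.25     3,121.2012    31,212.0119
  Σ                  4,743.1468    38,765.3483
P = 4,743.1468; D_Mac = 8.17292 half-year periods = 4.08646 yrs; D_mod = 3.88078 yrs.
DV01 ≈ 3.88078 × 4,743.1468 × 0.0001 = 1.840710.

£1.841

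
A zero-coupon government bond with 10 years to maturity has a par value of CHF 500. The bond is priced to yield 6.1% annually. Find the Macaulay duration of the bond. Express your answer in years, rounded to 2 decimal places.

A zero-coupon bond has a single cash flow at maturity, so its Macaulay duration equals its maturity: 10 years.

10.00 years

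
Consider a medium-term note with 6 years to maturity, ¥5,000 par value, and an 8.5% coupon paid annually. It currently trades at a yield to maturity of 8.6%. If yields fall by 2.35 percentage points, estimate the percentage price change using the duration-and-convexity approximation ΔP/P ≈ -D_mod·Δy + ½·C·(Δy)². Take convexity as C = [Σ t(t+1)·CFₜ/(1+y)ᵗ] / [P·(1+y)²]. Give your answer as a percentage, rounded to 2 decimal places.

With y = 0.086:
  t   CF        PV=CF/(1+0.086)^t    t·PV        t(t+1)·PV
  1       425.00       391.3444       391.3444         782.6888
  2       425.00       360.3539       720.7079       2,162.1237
  3       425.00       331.8176       995.4529       3,981.8115
  4       425.00       305.5411     1,222.1644       6,110.8219
  5       425.00       281.3454     1,406.7270       8,440.3617
  6     5,425.00     3,306.8979    19,841.3876     138,889.7133
  Σ                  4,977.3004    24,577.7841     160,367.5208
P = 4,977.3004; D_Mac = 4.93797 yrs; D_mod = 4.54694 yrs; C = 27.31888.
Duration effect: -4.54694 × (-0.0235) = +0.106853
Convexity effect: 0.5 × 27.31888 × (-0.0235)² = +0.0075434
ΔP/P ≈ +0.106853 + 0.0075434 = +0.114396 = +11.4396%.

+11.44%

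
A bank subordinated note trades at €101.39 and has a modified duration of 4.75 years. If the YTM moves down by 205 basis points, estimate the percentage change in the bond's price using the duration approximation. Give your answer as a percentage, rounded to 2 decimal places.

+9.74%

Duration approximation: ΔP/P ≈ -D_mod · Δy = -4.75 × (-0.0205) = +0.097375.
As a percentage: +9.7375%.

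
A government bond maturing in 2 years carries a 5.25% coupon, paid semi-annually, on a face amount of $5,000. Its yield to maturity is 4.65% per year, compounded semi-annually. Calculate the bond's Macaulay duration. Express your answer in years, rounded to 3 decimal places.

Periodic yield y = 0.02325. Discount each cash flow and weight by its period:
  t   CF        PV=CF/(1+0.02325)^t    t·PV
  1       131.25       128.2678       128.2678
  2       131.25       125.3533       250.7066
  3       131.25       122.5051       367.5152
  4     5,131.25     4,680.5422    18,722.1686
  Σ                  5,056.6683    19,468.6582
Price P = Σ PV = 5,056.6683.
Macaulay duration = Σ(t·PV) / P = 19,468.6582 / 5,056.6683 = 3.85010 half-year periods.
In years: 3.85010 / 2 = 1.92505 years.

1.925 years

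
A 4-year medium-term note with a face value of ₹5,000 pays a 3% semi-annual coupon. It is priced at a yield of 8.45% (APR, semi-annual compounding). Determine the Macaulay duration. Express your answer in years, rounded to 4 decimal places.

Periodic yield y = 0.04225. Discount each cash flow and weight by its period:
  t   CF        PV=CF/(1+0.04225)^t    t·PV
  1        75.00        71.9597        71.9597
  2        75.00        69.0427       138.0853
  3        75.00        66.2438       198.7315
  4        75.00        63.5585       254.2340
  5        75.00        60.9820       304.9101
  6        75.00        58.5100       351.0598
  7        75.00        56.1381       392.9669
  8     5,075.00     3,644.6919    29,157.5348
  Σ                  4,091.1267    30,869.4821
Price P = Σ PV = 4,091.1267.
Macaulay duration = Σ(t·PV) / P = 30,869.4821 / 4,091.1267 = 7.54547 half-year periods.
In years: 7.54547 / 2 = 3.77274 years.

3.7727 years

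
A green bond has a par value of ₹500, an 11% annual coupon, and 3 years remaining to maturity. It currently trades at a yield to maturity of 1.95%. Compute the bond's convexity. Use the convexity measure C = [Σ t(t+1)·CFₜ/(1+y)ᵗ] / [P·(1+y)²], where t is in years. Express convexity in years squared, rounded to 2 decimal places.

10.24

With y = 0.0195:
  t   CF        PV=CF/(1+0.0195)^t    t·PV        t(t+1)·PV
  1        55.00        53.9480        53.9480         107.8960
  2        55.00        52.9161       105.8323         317.4969
  3       555.00       523.7588     1,571.2763       6,285.1050
  Σ                    630.6229     1,731.0566       6,710.4979
P = 630.6229.
Convexity = Σ t(t+1)·PV / [P·(1+y)²] = 6,710.4979 / (630.6229 × 1.039380) = 10.23789.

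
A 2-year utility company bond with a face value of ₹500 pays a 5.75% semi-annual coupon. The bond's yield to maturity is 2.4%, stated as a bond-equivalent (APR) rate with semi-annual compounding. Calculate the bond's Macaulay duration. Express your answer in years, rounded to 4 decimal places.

1.9206 years

Periodic yield y = 0.012. Discount each cash flow and weight by its period:
  t   CF        PV=CF/(1+0.012)^t    t·PV
  1       14.375        14.2045        14.2045
  2       14.375        14.0361        28.0722
  3       14.375        13.8697        41.6090
  4      514.375       490.4083     1,961.6332
  Σ                    532.5186     2,045.5190
Price P = Σ PV = 532.5186.
Macaulay duration = Σ(t·PV) / P = 2,045.5190 / 532.5186 = 3.84122 half-year periods.
In years: 3.84122 / 2 = 1.92061 years.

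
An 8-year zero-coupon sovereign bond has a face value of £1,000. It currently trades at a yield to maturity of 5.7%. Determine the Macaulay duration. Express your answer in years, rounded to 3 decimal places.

A zero-coupon bond has a single cash flow at maturity, so its Macaulay duration equals its maturity: 8 years.

8.000 years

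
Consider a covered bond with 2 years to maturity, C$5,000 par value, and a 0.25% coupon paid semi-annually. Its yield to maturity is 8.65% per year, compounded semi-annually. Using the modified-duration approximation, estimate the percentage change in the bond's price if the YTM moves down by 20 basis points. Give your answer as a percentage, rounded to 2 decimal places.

+0.38%

Periodic yield y = 0.04325. Modified duration first:
  t   CF        PV=CF/(1+0.04325)^t    t·PV
  1         6.25         5.9909         5.9909
  2         6.25         5.7425        11.4851
  3         6.25         5.5045        16.5134
  4     5,006.25     4,226.2867    16,905.1470
  Σ                  4,243.5246    16,939.1363
P = 4,243.5246; D_Mac = 3.99176 half-year periods = 1.99588 yrs; D_mod = 1.99588/(1+0.04325) = 1.91314 yrs.
ΔP/P ≈ -D_mod · Δy = -1.91314 × (-0.002) = +0.003826 = +0.3826%.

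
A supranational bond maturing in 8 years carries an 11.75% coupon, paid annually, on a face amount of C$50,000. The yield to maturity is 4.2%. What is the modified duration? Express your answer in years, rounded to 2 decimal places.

Periodic yield y = 0.042. First find Macaulay duration:
  t   CF        PV=CF/(1+0.042)^t    t·PV
  1     5,875.00     5,638.1958     5,638.1958
  2     5,875.00     5,410.9364    10,821.8729
  3     5,875.00     5,192.8373    15,578.5118
  4     5,875.00     4,983.5291    19,934.1162
  5     5,875.00     4,782.6574    23,913.2872
  6     5,875.00     4,589.8824    27,539.2943
  7     5,875.00     4,404.8775    30,834.1427
  8    55,875.00    40,204.6036   321,636.8287
  Σ                 75,207.5195   455,896.2498
P = 75,207.5195; Macaulay duration = 455,896.2498 / 75,207.5195 = 6.06184 years.
Modified duration = D_Mac / (1 + y) = 6.06184 / 1.042 = 5.81751 years.

5.82 years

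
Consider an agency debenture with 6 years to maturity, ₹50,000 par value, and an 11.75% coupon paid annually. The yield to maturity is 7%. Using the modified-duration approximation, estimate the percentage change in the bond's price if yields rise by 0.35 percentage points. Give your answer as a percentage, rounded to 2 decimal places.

Periodic yield y = 0.07. Modified duration first:
  t   CF        PV=CF/(1+0.07)^t    t·PV
  1     5,875.00     5,490.6542     5,490.6542
  2     5,875.00     5,131.4525    10,262.9051
  3     5,875.00     4,795.7500    14,387.2501
  4     5,875.00     4,482.0094    17,928.0375
  5     5,875.00     4,188.7938    20,943.9690
  6    55,875.00    37,231.8718   223,391.2305
  Σ                 61,320.5317   292,404.0464
P = 61,320.5317; D_Mac = 4.76845 yrs; D_mod = 4.76845/(1+0.07) = 4.45650 yrs.
ΔP/P ≈ -D_mod · Δy = -4.45650 × (+0.0035) = -0.015598 = -1.5598%.

-1.56%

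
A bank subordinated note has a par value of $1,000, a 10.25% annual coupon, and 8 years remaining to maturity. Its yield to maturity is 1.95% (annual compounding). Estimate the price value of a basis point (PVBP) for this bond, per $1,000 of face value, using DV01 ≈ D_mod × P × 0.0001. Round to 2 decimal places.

$1.00

Periodic yield y = 0.0195.
  t   CF        PV=CF/(1+0.0195)^t    t·PV
  1       102.50       100.5395       100.5395
  2       102.50        98.6165       197.2329
  3       102.50        96.7302       290.1907
  4       102.50        94.8801       379.5202
  5       102.50        93.0653       465.3264
  6       102.50        91.2852       547.7113
  7       102.50        89.5392       626.7745
  8     1,102.50       944.6714     7,557.3710
  Σ                  1,609.3273    10,164.6666
P = 1,609.3273; D_Mac = 6.31610 yrs; D_mod = 6.19529 yrs.
DV01 ≈ 6.19529 × 1,609.3273 × 0.0001 = 0.997025.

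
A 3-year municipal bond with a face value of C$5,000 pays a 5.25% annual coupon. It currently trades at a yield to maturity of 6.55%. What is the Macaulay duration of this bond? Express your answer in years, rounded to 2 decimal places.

Periodic yield y = 0.0655. Discount each cash flow and weight by its year:
  t   CF        PV=CF/(1+0.0655)^t    t·PV
  1       262.50       246.3632       246.3632
  2       262.50       231.2184       462.4368
  3     5,262.50     4,350.4256    13,051.2768
  Σ                  4,828.0072    13,760.0768
Price P = Σ PV = 4,828.0072.
Macaulay duration = Σ(t·PV) / P = 13,760.0768 / 4,828.0072 = 2.85005 years.

2.85 years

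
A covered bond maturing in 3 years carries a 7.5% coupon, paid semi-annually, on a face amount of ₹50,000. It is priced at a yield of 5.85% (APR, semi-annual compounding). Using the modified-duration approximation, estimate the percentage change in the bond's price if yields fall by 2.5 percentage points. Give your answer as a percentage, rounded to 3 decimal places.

Periodic yield y = 0.02925. Modified duration first:
  t   CF        PV=CF/(1+0.02925)^t    t·PV
  1     1,875.00     1,821.7148     1,821.7148
  2     1,875.00     1,769.9440     3,539.8880
  3     1,875.00     1,719.6444     5,158.9331
  4     1,875.00     1,670.7742     6,683.0969
  5     1,875.00     1,623.2929     8,116.4646
  6    51,875.00    43,634.7865   261,808.7192
  Σ                 52,240.1569   287,128.8167
P = 52,240.1569; D_Mac = 5.49632 half-year periods = 2.74816 yrs; D_mod = 2.74816/(1+0.02925) = 2.67006 yrs.
ΔP/P ≈ -D_mod · Δy = -2.67006 × (-0.025) = +0.066752 = +6.6752%.

+6.675%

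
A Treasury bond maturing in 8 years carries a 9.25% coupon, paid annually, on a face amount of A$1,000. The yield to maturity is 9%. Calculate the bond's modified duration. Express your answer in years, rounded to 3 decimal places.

5.510 years

Periodic yield y = 0.09. First find Macaulay duration:
  t   CF        PV=CF/(1+0.09)^t    t·PV
  1        92.50        84.8624        84.8624
  2        92.50        77.8554       155.7108
  3        92.50        71.4270       214.2809
  4        92.50        65.5293       262.1173
  5        92.50        60.1187       300.5933
  6        92.50        55.1547       330.9284
  7        92.50        50.6007       354.2047
  8     1,092.50       548.2889     4,386.3113
  Σ                  1,013.8370     6,089.0090
P = 1,013.8370; Macaulay duration = 6,089.0090 / 1,013.8370 = 6.00591 years.
Modified duration = D_Mac / (1 + y) = 6.00591 / 1.09 = 5.51000 years.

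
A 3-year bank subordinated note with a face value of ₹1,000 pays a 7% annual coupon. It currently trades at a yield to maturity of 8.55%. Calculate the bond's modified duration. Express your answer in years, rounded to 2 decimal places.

2.58 years

Periodic yield y = 0.0855. First find Macaulay duration:
  t   CF        PV=CF/(1+0.0855)^t    t·PV
  1        70.00        64.4864        64.4864
  2        70.00        59.4071       118.8142
  3     1,070.00       836.5546     2,509.6638
  Σ                    960.4481     2,692.9644
P = 960.4481; Macaulay duration = 2,692.9644 / 960.4481 = 2.80386 years.
Modified duration = D_Mac / (1 + y) = 2.80386 / 1.0855 = 2.58301 years.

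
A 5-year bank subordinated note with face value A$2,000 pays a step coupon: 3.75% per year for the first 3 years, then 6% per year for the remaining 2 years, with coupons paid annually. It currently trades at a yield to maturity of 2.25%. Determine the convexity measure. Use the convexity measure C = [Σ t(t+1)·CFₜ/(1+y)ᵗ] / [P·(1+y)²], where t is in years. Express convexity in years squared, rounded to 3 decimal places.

26.053

With y = 0.0225:
  t   CF        PV=CF/(1+0.0225)^t    t·PV        t(t+1)·PV
  1        75.00        73.3496        73.3496         146.6993
  2        75.00        71.7356       143.4712         430.4135
  3        75.00        70.1570       210.4711         841.8846
  4       120.00       109.7812       439.1248       2,195.6240
  5     2,120.00     1,896.7901     9,483.9506      56,903.7034
  Σ                  2,221.8136    10,350.3673      60,518.3248
P = 2,221.8136.
Convexity = Σ t(t+1)·PV / [P·(1+y)²] = 60,518.3248 / (2,221.8136 × 1.045506) = 26.05269.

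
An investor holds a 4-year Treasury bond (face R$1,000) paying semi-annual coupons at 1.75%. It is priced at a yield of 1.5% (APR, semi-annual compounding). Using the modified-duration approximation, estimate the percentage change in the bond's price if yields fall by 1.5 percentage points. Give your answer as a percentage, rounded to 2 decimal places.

+5.78%

Periodic yield y = 0.0075. Modified duration first:
  t   CF        PV=CF/(1+0.0075)^t    t·PV
  1         8.75         8.6849         8.6849
  2         8.75         8.6202        17.2404
  3         8.75         8.5560        25.6681
  4         8.75         8.4923        33.9694
  5         8.75         8.4291        42.1457
  6         8.75         8.3664        50.1983
  7         8.75         8.3041        58.1287
  8     1,008.75       950.2177     7,601.7415
  Σ                  1,009.6708     7,837.7770
P = 1,009.6708; D_Mac = 7.76271 half-year periods = 3.88135 yrs; D_mod = 3.88135/(1+0.0075) = 3.85246 yrs.
ΔP/P ≈ -D_mod · Δy = -3.85246 × (-0.015) = +0.057787 = +5.7787%.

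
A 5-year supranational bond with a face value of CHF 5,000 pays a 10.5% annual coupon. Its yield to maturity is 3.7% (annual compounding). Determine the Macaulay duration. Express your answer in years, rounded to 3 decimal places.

4.251 years

Periodic yield y = 0.037. Discount each cash flow and weight by its year:
  t   CF        PV=CF/(1+0.037)^t    t·PV
  1       525.00       506.2681       506.2681
  2       525.00       488.2045       976.4090
  3       525.00       470.7855     1,412.3564
  4       525.00       453.9879     1,815.9516
  5     5,525.00     4,607.2152    23,036.0761
  Σ                  6,526.4612    27,747.0612
Price P = Σ PV = 6,526.4612.
Macaulay duration = Σ(t·PV) / P = 27,747.0612 / 6,526.4612 = 4.25147 years.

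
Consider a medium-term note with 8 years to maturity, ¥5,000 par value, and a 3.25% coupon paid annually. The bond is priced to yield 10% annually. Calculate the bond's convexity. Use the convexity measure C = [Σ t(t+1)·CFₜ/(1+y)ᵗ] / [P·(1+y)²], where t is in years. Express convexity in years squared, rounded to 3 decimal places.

With y = 0.1:
  t   CF        PV=CF/(1+0.1)^t    t·PV        t(t+1)·PV
  1       162.50       147.7273       147.7273         295.4545
  2       162.50       134.2975       268.5950         805.7851
  3       162.50       122.0887       366.2660       1,465.0639
  4       162.50       110.9897       443.9587       2,219.7937
  5       162.50       100.8997       504.4986       3,026.9914
  6       162.50        91.7270       550.3621       3,852.5346
  7       162.50        83.3882       583.7174       4,669.7389
  8     5,162.50     2,408.3444    19,266.7548     173,400.7932
  Σ                  3,199.4624    22,131.8798     189,736.1554
P = 3,199.4624.
Convexity = Σ t(t+1)·PV / [P·(1+y)²] = 189,736.1554 / (3,199.4624 × 1.210000) = 49.01034.

49.010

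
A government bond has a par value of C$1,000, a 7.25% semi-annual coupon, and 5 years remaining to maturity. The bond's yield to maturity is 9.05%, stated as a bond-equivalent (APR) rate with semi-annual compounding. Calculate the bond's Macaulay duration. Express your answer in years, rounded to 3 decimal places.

4.250 years

Periodic yield y = 0.04525. Discount each cash flow and weight by its period:
  t   CF        PV=CF/(1+0.04525)^t    t·PV
  1        36.25        34.6807        34.6807
  2        36.25        33.1793        66.3587
  3        36.25        31.7430        95.2289
  4        36.25        30.3688       121.4751
  5        36.25        29.0541       145.2704
  6        36.25        27.7963       166.7778
  7        36.25        26.5930       186.1508
  8        36.25        25.4417       203.5338
  9        36.25        24.3403       219.0630
  10    1,036.25       665.6758     6,656.7582
  Σ                    928.8730     7,895.2973
Price P = Σ PV = 928.8730.
Macaulay duration = Σ(t·PV) / P = 7,895.2973 / 928.8730 = 8.49987 half-year periods.
In years: 8.49987 / 2 = 4.24993 years.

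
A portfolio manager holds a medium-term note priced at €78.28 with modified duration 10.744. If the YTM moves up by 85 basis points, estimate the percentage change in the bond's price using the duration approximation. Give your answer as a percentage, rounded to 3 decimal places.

Duration approximation: ΔP/P ≈ -D_mod · Δy = -10.744 × (+0.0085) = -0.091324.
As a percentage: -9.1324%.

-9.132%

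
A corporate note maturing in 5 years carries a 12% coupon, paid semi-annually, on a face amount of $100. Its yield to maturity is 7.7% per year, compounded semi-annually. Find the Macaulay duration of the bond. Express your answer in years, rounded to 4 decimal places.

Periodic yield y = 0.0385. Discount each cash flow and weight by its period:
  t   CF        PV=CF/(1+0.0385)^t    t·PV
  1         6.00         5.7776         5.7776
  2         6.00         5.5634        11.1267
  3         6.00         5.3571        16.0714
  4         6.00         5.1585        20.6341
  5         6.00         4.9673        24.8364
  6         6.00         4.7831        28.6988
  7         6.00         4.6058        32.2406
  8         6.00         4.4351        35.4805
  9         6.00         4.2706        38.4357
  10      106.00        72.6509       726.5088
  Σ                    117.5694       939.8106
Price P = Σ PV = 117.5694.
Macaulay duration = Σ(t·PV) / P = 939.8106 / 117.5694 = 7.99367 half-year periods.
In years: 7.99367 / 2 = 3.99683 years.

3.9968 years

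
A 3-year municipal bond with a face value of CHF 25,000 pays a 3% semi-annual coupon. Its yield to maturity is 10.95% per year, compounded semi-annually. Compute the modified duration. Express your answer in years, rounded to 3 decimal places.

Periodic yield y = 0.05475. First find Macaulay duration:
  t   CF        PV=CF/(1+0.05475)^t    t·PV
  1       375.00       355.5345       355.5345
  2       375.00       337.0794       674.1588
  3       375.00       319.5823       958.7468
  4       375.00       302.9934     1,211.9735
  5       375.00       287.2656     1,436.3279
  6    25,375.00    18,429.3003   110,575.8017
  Σ                 20,031.7554   115,212.5432
P = 20,031.7554; Macaulay duration = 115,212.5432 / 20,031.7554 = 5.75150 half-year periods = 2.87575 years.
Modified duration = D_Mac / (1 + y) = 2.87575 / 1.05475 = 2.72647 years.

2.726 years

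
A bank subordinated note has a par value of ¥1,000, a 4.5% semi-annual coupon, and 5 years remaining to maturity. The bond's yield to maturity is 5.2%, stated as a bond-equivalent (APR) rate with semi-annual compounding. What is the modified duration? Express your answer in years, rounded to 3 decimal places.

Periodic yield y = 0.026. First find Macaulay duration:
  t   CF        PV=CF/(1+0.026)^t    t·PV
  1        22.50        21.9298        21.9298
  2        22.50        21.3741        42.7482
  3        22.50        20.8325        62.4974
  4        22.50        20.3045        81.2181
  5        22.50        19.7900        98.9500
  6        22.50        19.2885       115.7310
  7        22.50        18.7997       131.5979
  8        22.50        18.3233       146.5864
  9        22.50        17.8590       160.7307
  10    1,022.50       791.0241     7,910.2409
  Σ                    969.5255     8,772.2303
P = 969.5255; Macaulay duration = 8,772.2303 / 969.5255 = 9.04796 half-year periods = 4.52398 years.
Modified duration = D_Mac / (1 + y) = 4.52398 / 1.026 = 4.40934 years.

4.409 years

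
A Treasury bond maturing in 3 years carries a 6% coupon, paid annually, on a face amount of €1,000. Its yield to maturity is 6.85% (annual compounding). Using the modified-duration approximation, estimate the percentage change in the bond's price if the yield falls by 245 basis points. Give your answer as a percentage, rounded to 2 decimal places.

+6.49%

Periodic yield y = 0.0685. Modified duration first:
  t   CF        PV=CF/(1+0.0685)^t    t·PV
  1        60.00        56.1535        56.1535
  2        60.00        52.5536       105.1071
  3     1,060.00       868.9250     2,606.7750
  Σ                    977.6320     2,768.0356
P = 977.6320; D_Mac = 2.83137 yrs; D_mod = 2.83137/(1+0.0685) = 2.64985 yrs.
ΔP/P ≈ -D_mod · Δy = -2.64985 × (-0.0245) = +0.064921 = +6.4921%.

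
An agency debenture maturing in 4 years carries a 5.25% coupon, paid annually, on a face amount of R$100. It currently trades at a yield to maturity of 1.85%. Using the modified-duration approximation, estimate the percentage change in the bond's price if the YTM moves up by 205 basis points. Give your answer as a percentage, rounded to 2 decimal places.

-7.51%

Periodic yield y = 0.0185. Modified duration first:
  t   CF        PV=CF/(1+0.0185)^t    t·PV
  1         5.25         5.1546         5.1546
  2         5.25         5.0610        10.1220
  3         5.25         4.9691        14.9072
  4       105.25        97.8088       391.2352
  Σ                    112.9935       421.4191
P = 112.9935; D_Mac = 3.72959 yrs; D_mod = 3.72959/(1+0.0185) = 3.66184 yrs.
ΔP/P ≈ -D_mod · Δy = -3.66184 × (+0.0205) = -0.075068 = -7.5068%.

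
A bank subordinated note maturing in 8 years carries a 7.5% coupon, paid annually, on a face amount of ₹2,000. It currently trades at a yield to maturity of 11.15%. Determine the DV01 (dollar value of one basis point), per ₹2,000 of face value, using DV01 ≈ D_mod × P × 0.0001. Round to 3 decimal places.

₹0.891

Periodic yield y = 0.1115.
  t   CF        PV=CF/(1+0.1115)^t    t·PV
  1       150.00       134.9528       134.9528
  2       150.00       121.4150       242.8300
  3       150.00       109.2353       327.7058
  4       150.00        98.2773       393.1094
  5       150.00        88.4187       442.0933
  6       150.00        79.5490       477.2937
  7       150.00        71.5690       500.9830
  8     2,150.00       922.9172     7,383.3373
  Σ                  1,626.3341     9,902.3053
P = 1,626.3341; D_Mac = 6.08873 yrs; D_mod = 5.47794 yrs.
DV01 ≈ 5.47794 × 1,626.3341 × 0.0001 = 0.890896.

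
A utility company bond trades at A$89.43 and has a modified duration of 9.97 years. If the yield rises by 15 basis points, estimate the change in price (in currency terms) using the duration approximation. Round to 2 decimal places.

Duration approximation: ΔP/P ≈ -D_mod · Δy = -9.97 × (+0.0015) = -0.014955.
ΔP ≈ 89.43 × (-0.014955) = -1.33742565.

-A$1.34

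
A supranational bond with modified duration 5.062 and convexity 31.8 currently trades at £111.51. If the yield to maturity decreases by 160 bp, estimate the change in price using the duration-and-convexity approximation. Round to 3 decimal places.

+£9.485

Duration effect: -D_mod·Δy = -5.062 × (-0.016) = +0.080992
Convexity effect: ½·C·(Δy)² = 0.5 × 31.8 × (-0.016)² = +0.0040704
ΔP/P ≈ +0.080992 + 0.0040704 = +0.0850624
ΔP ≈ 111.51 × (+0.0850624) = +9.485308224.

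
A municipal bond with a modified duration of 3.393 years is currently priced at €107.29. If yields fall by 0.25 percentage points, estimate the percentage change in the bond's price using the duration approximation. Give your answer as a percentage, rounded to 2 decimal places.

Duration approximation: ΔP/P ≈ -D_mod · Δy = -3.393 × (-0.0025) = +0.0084825.
As a percentage: +0.84825%.

+0.85%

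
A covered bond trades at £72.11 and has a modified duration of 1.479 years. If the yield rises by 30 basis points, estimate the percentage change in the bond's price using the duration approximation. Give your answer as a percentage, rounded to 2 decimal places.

Duration approximation: ΔP/P ≈ -D_mod · Δy = -1.479 × (+0.003) = -0.004437.
As a percentage: -0.4437%.

-0.44%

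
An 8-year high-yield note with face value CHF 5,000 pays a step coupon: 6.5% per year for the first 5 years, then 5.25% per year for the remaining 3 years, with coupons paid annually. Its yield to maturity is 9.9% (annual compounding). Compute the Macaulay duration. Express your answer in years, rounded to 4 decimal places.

Periodic yield y = 0.099. Discount each cash flow and weight by its year:
  t   CF        PV=CF/(1+0.099)^t    t·PV
  1       325.00       295.7234       295.7234
  2       325.00       269.0841       538.1681
  3       325.00       244.8445       734.5334
  4       325.00       222.7884       891.1536
  5       325.00       202.7192     1,013.5960
  6       262.50       148.9852       893.9113
  7       262.50       135.5643       948.9504
  8     5,262.50     2,472.9229    19,783.3829
  Σ                  3,992.6319    25,099.4191
Price P = Σ PV = 3,992.6319.
Macaulay duration = Σ(t·PV) / P = 25,099.4191 / 3,992.6319 = 6.28643 years.

6.2864 years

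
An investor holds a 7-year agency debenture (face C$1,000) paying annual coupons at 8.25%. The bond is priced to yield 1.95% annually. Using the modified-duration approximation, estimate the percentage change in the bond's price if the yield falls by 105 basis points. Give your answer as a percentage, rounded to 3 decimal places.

Periodic yield y = 0.0195. Modified duration first:
  t   CF        PV=CF/(1+0.0195)^t    t·PV
  1        82.50        80.9220        80.9220
  2        82.50        79.3742       158.7484
  3        82.50        77.8560       233.5681
  4        82.50        76.3669       305.4675
  5        82.50        74.9062       374.5310
  6        82.50        73.4735       440.8408
  7     1,082.50       945.6214     6,619.3498
  Σ                  1,408.5202     8,213.4278
P = 1,408.5202; D_Mac = 5.83125 yrs; D_mod = 5.83125/(1+0.0195) = 5.71971 yrs.
ΔP/P ≈ -D_mod · Δy = -5.71971 × (-0.0105) = +0.060057 = +6.0057%.

+6.006%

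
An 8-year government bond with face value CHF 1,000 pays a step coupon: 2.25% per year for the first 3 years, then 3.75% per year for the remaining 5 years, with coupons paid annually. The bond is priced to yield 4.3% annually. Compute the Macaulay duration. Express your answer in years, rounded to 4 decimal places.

Periodic yield y = 0.043. Discount each cash flow and weight by its year:
  t   CF        PV=CF/(1+0.043)^t    t·PV
  1        22.50        21.5724        21.5724
  2        22.50        20.6830        41.3660
  3        22.50        19.8303        59.4909
  4        37.50        31.6879       126.7518
  5        37.50        30.3815       151.9077
  6        37.50        29.1290       174.7739
  7        37.50        27.9281       195.4966
  8     1,037.50       740.8216     5,926.5728
  Σ                    922.0339     6,697.9321
Price P = Σ PV = 922.0339.
Macaulay duration = Σ(t·PV) / P = 6,697.9321 / 922.0339 = 7.26430 years.

7.2643 years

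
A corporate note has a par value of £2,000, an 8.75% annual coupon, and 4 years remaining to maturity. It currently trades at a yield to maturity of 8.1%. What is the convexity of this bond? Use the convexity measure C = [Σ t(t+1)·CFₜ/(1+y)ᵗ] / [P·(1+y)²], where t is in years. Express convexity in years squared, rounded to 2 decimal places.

14.55

With y = 0.081:
  t   CF        PV=CF/(1+0.081)^t    t·PV        t(t+1)·PV
  1       175.00       161.8871       161.8871         323.7743
  2       175.00       149.7568       299.5137         898.5410
  3       175.00       138.5355       415.6064       1,662.4256
  4     2,175.00     1,592.7825     6,371.1301      31,855.6507
  Σ                  2,042.9620     7,248.1374      34,740.3916
P = 2,042.9620.
Convexity = Σ t(t+1)·PV / [P·(1+y)²] = 34,740.3916 / (2,042.9620 × 1.168561) = 14.55201.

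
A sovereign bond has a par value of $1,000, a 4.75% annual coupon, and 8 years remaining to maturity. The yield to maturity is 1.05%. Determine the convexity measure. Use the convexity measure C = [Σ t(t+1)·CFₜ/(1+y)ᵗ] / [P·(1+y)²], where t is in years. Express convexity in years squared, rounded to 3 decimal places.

58.729

With y = 0.0105:
  t   CF        PV=CF/(1+0.0105)^t    t·PV        t(t+1)·PV
  1        47.50        47.0064        47.0064          94.0129
  2        47.50        46.5180        93.0360         279.1080
  3        47.50        46.0346       138.1039         552.4156
  4        47.50        45.5563       182.2252         911.1258
  5        47.50        45.0829       225.4146       1,352.4875
  6        47.50        44.6145       267.6868       1,873.8076
  7        47.50        44.1509       309.0562       2,472.4494
  8     1,047.50       963.5261     7,708.2089      69,373.8801
  Σ                  1,282.4897     8,970.7379      76,909.2868
P = 1,282.4897.
Convexity = Σ t(t+1)·PV / [P·(1+y)²] = 76,909.2868 / (1,282.4897 × 1.021110) = 58.72895.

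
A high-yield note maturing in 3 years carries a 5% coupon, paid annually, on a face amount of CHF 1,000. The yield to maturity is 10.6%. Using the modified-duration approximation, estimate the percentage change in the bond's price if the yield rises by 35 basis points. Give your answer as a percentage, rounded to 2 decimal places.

Periodic yield y = 0.106. Modified duration first:
  t   CF        PV=CF/(1+0.106)^t    t·PV
  1        50.00        45.2080        45.2080
  2        50.00        40.8752        81.7504
  3     1,050.00       776.1111     2,328.3334
  Σ                    862.1943     2,455.2918
P = 862.1943; D_Mac = 2.84772 yrs; D_mod = 2.84772/(1+0.106) = 2.57480 yrs.
ΔP/P ≈ -D_mod · Δy = -2.57480 × (+0.0035) = -0.009012 = -0.9012%.

-0.90%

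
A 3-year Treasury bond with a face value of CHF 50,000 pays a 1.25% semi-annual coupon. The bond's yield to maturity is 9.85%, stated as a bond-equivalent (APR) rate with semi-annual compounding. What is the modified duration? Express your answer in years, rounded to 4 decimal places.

2.8080 years

Periodic yield y = 0.04925. First find Macaulay duration:
  t   CF        PV=CF/(1+0.04925)^t    t·PV
  1       312.50       297.8318       297.8318
  2       312.50       283.8521       567.7041
  3       312.50       270.5285       811.5856
  4       312.50       257.8304     1,031.3216
  5       312.50       245.7283     1,228.6414
  6    50,312.50    37,705.2679   226,231.6072
  Σ                 39,061.0389   230,168.6917
P = 39,061.0389; Macaulay duration = 230,168.6917 / 39,061.0389 = 5.89254 half-year periods = 2.94627 years.
Modified duration = D_Mac / (1 + y) = 2.94627 / 1.04925 = 2.80798 years.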